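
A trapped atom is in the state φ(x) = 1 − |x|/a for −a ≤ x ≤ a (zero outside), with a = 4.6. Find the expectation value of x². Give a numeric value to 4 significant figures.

⟨x²⟩ = ∫ x²·|φ|² dx / ∫|φ|² dx (integrals over the domain).
φ is even, so ∫ over [−a, a] = 2∫₀ᵃ with φ = 1 − x/a there: ∫₀ᵃ (1 − x/a)² dx = a/3, ∫₀ᵃ x²(1 − x/a)² dx = a³/30, ∫₀ᵃ x⁴(1 − x/a)² dx = a⁵/105.
State is unnormalized: ∫|φ|² dx = 3.0667, and ∫φ*·x²·φ dx = 6.4891, so ⟨x²⟩ = 6.4891 / 3.0667.
⟨x²⟩ = 2.1160.

2.116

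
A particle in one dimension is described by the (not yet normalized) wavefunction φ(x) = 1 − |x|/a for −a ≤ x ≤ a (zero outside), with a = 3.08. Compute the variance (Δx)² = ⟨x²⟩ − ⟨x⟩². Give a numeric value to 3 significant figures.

0.949

Compute ⟨x⟩ and ⟨x²⟩ separately, then (Δx)² = ⟨x²⟩ − ⟨x⟩².
φ is even, so ∫ over [−a, a] = 2∫₀ᵃ with φ = 1 − x/a there: ∫₀ᵃ (1 − x/a)² dx = a/3, ∫₀ᵃ x²(1 − x/a)² dx = a³/30, ∫₀ᵃ x⁴(1 − x/a)² dx = a⁵/105.
Normalization: ∫|φ|² dx = 2.0533.
⟨x⟩ = 0.0000 and ⟨x²⟩ = 0.94864.
(Δx)² = 0.94864 − (0.0000)² = 0.94864.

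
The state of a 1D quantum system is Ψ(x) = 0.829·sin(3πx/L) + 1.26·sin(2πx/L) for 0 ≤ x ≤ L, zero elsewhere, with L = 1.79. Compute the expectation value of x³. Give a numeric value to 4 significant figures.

⟨x³⟩ = ∫ x³·|Ψ|² dx / ∫|Ψ|² dx (integrals over the domain).
On 0 ≤ x ≤ L (j ≠ l): ∫sin²(jπx/L) dx = L/2, ∫sin(jπx/L)·sin(lπx/L) dx = 0; diagonal moments ∫x·sin²(jπx/L) dx = L²/4, ∫x²·sin²(jπx/L) dx = L³·(1/6 − 1/(4j²π²)); cross terms ∫x·sin(jπx/L)·sin(lπx/L) dx = 0 for j + l even and −4jlL²/(π²(j² − l²)²) for j + l odd, ∫x²·sin(jπx/L)·sin(lπx/L) dx = (−1)^(j+l)·4jlL³/(π²(j² − l²)²); higher powers the same way via product-to-sum and parts.
State is unnormalized: ∫|Ψ|² dx = 2.0360, and ∫Ψ*·x³·Ψ dx = 0.92442, so ⟨x³⟩ = 0.92442 / 2.0360.
⟨x³⟩ = 0.45404.

0.4540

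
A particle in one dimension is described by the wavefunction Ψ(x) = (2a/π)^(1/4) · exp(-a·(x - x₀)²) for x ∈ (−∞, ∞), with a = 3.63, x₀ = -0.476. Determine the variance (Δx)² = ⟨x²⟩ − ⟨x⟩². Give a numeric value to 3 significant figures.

Compute ⟨x⟩ and ⟨x²⟩ separately, then (Δx)² = ⟨x²⟩ − ⟨x⟩².
Gaussian moments (u = x − x₀): ∫u^(2j)·e^(−2au²) du = (2j−1)!!/(4a)^j · √(π/(2a)), odd powers integrate to 0; here √(π/(2a)) = 0.65782.
⟨x⟩ = -0.47600 and ⟨x²⟩ = 0.29545.
(Δx)² = 0.29545 − (-0.47600)² = 0.068871.

0.0689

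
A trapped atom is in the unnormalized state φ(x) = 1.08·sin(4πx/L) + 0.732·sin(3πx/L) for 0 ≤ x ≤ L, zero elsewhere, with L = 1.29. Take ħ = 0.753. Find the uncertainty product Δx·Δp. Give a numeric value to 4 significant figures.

Δx = √(⟨x²⟩−⟨x⟩²), Δp = √(⟨p²⟩−⟨p⟩²).
On 0 ≤ x ≤ L (j ≠ l): ∫sin²(jπx/L) dx = L/2, ∫sin(jπx/L)·sin(lπx/L) dx = 0; diagonal moments ∫x·sin²(jπx/L) dx = L²/4, ∫x²·sin²(jπx/L) dx = L³·(1/6 − 1/(4j²π²)); cross terms ∫x·sin(jπx/L)·sin(lπx/L) dx = 0 for j + l even and −4jlL²/(π²(j² − l²)²) for j + l odd, ∫x²·sin(jπx/L)·sin(lπx/L) dx = (−1)^(j+l)·4jlL³/(π²(j² − l²)²); higher powers the same way via product-to-sum and parts. d²/dx² sin(jπx/L) = −(jπ/L)²·sin(jπx/L); on 0 ≤ x ≤ L, ∫sin²(jπx/L) dx = L/2 and ∫sin(jπx/L)·sin(lπx/L) dx = 0 for j ≠ l, so only diagonal terms survive in ∫|φ|² and ∫φ·φ″; ∫φ·φ′ dx = [φ²/2] between the walls = 0.
Normalization: ∫|φ|² dx = 1.0979.
⟨x⟩ = 0.40714, ⟨x²⟩ = 0.24131 ⇒ Δx = 0.27485.
⟨p⟩ = 0.0000, ⟨p²⟩ = 46.396 ⇒ Δp = 6.8115.
Δx·Δp = 1.8721.

1.872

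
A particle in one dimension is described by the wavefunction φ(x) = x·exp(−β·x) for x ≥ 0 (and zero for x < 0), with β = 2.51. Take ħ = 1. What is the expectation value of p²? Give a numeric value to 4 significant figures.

p² φ = −ħ² d²φ/dx²; ⟨p²⟩ = −ħ² ∫ φ*·φ'' dx / ∫|φ|² dx.
Differentiate x·exp(−β·x) with the product rule; every integrand then reduces to terms xʲ·e^(−2βx) on [0, ∞), with ∫₀^∞ xʲ·e^(−2βx) dx = j!/(2β)^(j+1).
State is unnormalized: ∫|φ|² dx = 0.015810, and ∫φ*·(−ħ² φ'') dx = 0.099602, so ⟨p²⟩ = 0.099602 / 0.015810.
⟨p²⟩ = 6.3001.

6.300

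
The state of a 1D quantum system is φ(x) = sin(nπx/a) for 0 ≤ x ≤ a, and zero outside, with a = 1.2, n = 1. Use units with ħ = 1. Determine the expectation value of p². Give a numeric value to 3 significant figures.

6.85

p² φ = −ħ² d²φ/dx²; ⟨p²⟩ = −ħ² ∫ φ*·φ'' dx / ∫|φ|² dx.
d/dx sin(nπx/a) = (nπ/a)·cos(nπx/a) and d²/dx² sin(nπx/a) = −(nπ/a)²·sin(nπx/a); on 0 ≤ x ≤ a, ∫sin²(nπx/a) dx = a/2 and ∫sin(nπx/a)·cos(nπx/a) dx = 0.
State is unnormalized: ∫|φ|² dx = 0.60000, and ∫φ*·(−ħ² φ'') dx = 4.1123, so ⟨p²⟩ = 4.1123 / 0.60000.
⟨p²⟩ = 6.8539.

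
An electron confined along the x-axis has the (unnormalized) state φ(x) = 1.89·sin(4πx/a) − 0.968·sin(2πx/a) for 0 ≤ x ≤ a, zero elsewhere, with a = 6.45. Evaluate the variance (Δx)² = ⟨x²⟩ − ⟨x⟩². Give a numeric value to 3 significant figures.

1.73

Compute ⟨x⟩ and ⟨x²⟩ separately, then (Δx)² = ⟨x²⟩ − ⟨x⟩².
On 0 ≤ x ≤ a (j ≠ l): ∫sin²(jπx/a) dx = a/2, ∫sin(jπx/a)·sin(lπx/a) dx = 0; diagonal moments ∫x·sin²(jπx/a) dx = a²/4, ∫x²·sin²(jπx/a) dx = a³·(1/6 − 1/(4j²π²)); cross terms ∫x·sin(jπx/a)·sin(lπx/a) dx = 0 for j + l even and −4jla²/(π²(j² − l²)²) for j + l odd, ∫x²·sin(jπx/a)·sin(lπx/a) dx = (−1)^(j+l)·4jla³/(π²(j² − l²)²); higher powers the same way via product-to-sum and parts.
Normalization: ∫|φ|² dx = 14.542.
⟨x⟩ = 3.2250 and ⟨x²⟩ = 12.133.
(Δx)² = 12.133 − (3.2250)² = 1.7328.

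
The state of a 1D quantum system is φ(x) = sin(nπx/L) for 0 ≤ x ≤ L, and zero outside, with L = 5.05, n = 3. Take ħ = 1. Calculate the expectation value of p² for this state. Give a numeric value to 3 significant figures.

p² φ = −ħ² d²φ/dx²; ⟨p²⟩ = −ħ² ∫ φ*·φ'' dx / ∫|φ|² dx.
d/dx sin(nπx/L) = (nπ/L)·cos(nπx/L) and d²/dx² sin(nπx/L) = −(nπ/L)²·sin(nπx/L); on 0 ≤ x ≤ L, ∫sin²(nπx/L) dx = L/2 and ∫sin(nπx/L)·cos(nπx/L) dx = 0.
State is unnormalized: ∫|φ|² dx = 2.5250, and ∫φ*·(−ħ² φ'') dx = 8.7947, so ⟨p²⟩ = 8.7947 / 2.5250.
⟨p²⟩ = 3.4830.

3.48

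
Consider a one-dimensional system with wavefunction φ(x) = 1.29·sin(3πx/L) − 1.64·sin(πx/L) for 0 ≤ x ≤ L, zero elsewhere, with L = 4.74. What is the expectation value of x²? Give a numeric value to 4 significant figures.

⟨x²⟩ = ∫ x²·|φ|² dx / ∫|φ|² dx (integrals over the domain).
On 0 ≤ x ≤ L (j ≠ l): ∫sin²(jπx/L) dx = L/2, ∫sin(jπx/L)·sin(lπx/L) dx = 0; diagonal moments ∫x·sin²(jπx/L) dx = L²/4, ∫x²·sin²(jπx/L) dx = L³·(1/6 − 1/(4j²π²)); cross terms ∫x·sin(jπx/L)·sin(lπx/L) dx = 0 for j + l even and −4jlL²/(π²(j² − l²)²) for j + l odd, ∫x²·sin(jπx/L)·sin(lπx/L) dx = (−1)^(j+l)·4jlL³/(π²(j² − l²)²); higher powers the same way via product-to-sum and parts.
State is unnormalized: ∫|φ|² dx = 10.318, and ∫φ*·x²·φ dx = 60.961, so ⟨x²⟩ = 60.961 / 10.318.
⟨x²⟩ = 5.9081.

5.908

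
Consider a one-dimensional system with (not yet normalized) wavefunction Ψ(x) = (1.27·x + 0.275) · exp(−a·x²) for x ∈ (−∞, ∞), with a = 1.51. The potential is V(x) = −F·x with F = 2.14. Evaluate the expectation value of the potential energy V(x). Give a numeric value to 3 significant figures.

-0.722

⟨V⟩ = ∫ V(x)·|Ψ|² dx / ∫|Ψ|² dx.
Expand each integrand as polynomial × e^(−2ax²) and use ∫x^(2j)·e^(−2ax²) dx = (2j−1)!!/(4a)^j · √(π/(2a)), odd powers → 0; here √(π/(2a)) = 1.0199.
State is unnormalized: ∫|Ψ|² dx = 0.34949, and ∫Ψ*·V(x)·Ψ dx = -0.25241, so ⟨V⟩ = -0.25241 / 0.34949.
⟨V⟩ = -0.72223.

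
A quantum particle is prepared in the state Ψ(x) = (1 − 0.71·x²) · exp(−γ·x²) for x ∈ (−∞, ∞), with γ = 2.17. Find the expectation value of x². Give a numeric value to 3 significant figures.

0.0820

⟨x²⟩ = ∫ x²·|Ψ|² dx / ∫|Ψ|² dx (integrals over the domain).
Expand each integrand as polynomial × e^(−2γx²) and use ∫x^(2j)·e^(−2γx²) dx = (2j−1)!!/(4γ)^j · √(π/(2γ)), odd powers → 0; here √(π/(2γ)) = 0.85081.
State is unnormalized: ∫|Ψ|² dx = 0.72870, and ∫Ψ*·x²·Ψ dx = 0.059750, so ⟨x²⟩ = 0.059750 / 0.72870.
⟨x²⟩ = 0.081996.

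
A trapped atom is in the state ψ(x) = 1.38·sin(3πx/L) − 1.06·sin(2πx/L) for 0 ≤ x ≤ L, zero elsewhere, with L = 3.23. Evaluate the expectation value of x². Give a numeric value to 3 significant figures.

⟨x²⟩ = ∫ x²·|ψ|² dx / ∫|ψ|² dx (integrals over the domain).
On 0 ≤ x ≤ L (j ≠ l): ∫sin²(jπx/L) dx = L/2, ∫sin(jπx/L)·sin(lπx/L) dx = 0; diagonal moments ∫x·sin²(jπx/L) dx = L²/4, ∫x²·sin²(jπx/L) dx = L³·(1/6 − 1/(4j²π²)); cross terms ∫x·sin(jπx/L)·sin(lπx/L) dx = 0 for j + l even and −4jlL²/(π²(j² − l²)²) for j + l odd, ∫x²·sin(jπx/L)·sin(lπx/L) dx = (−1)^(j+l)·4jlL³/(π²(j² − l²)²); higher powers the same way via product-to-sum and parts.
State is unnormalized: ∫|ψ|² dx = 4.8902, and ∫ψ*·x²·ψ dx = 26.175, so ⟨x²⟩ = 26.175 / 4.8902.
⟨x²⟩ = 5.3526.

5.35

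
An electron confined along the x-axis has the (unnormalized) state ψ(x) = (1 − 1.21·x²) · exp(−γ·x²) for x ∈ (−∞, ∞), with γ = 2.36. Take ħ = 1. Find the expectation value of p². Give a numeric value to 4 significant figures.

4.082

p² ψ = −ħ² d²ψ/dx²; ⟨p²⟩ = −ħ² ∫ ψ*·ψ'' dx / ∫|ψ|² dx.
Expand each integrand as polynomial × e^(−2γx²) and use ∫x^(2j)·e^(−2γx²) dx = (2j−1)!!/(4γ)^j · √(π/(2γ)), odd powers → 0; here √(π/(2γ)) = 0.81584. Differentiate with the product rule, d/dx e^(−γx²) = −2γx·e^(−γx²).
State is unnormalized: ∫|ψ|² dx = 0.64690, and ∫ψ*·(−ħ² ψ'') dx = 2.6404, so ⟨p²⟩ = 2.6404 / 0.64690.
⟨p²⟩ = 4.0816.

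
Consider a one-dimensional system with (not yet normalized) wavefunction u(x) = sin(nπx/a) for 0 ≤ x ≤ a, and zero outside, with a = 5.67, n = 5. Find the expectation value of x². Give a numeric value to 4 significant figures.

10.65

⟨x²⟩ = ∫ x²·|u|² dx / ∫|u|² dx (integrals over the domain).
With sin²θ = (1 − cos2θ)/2 on 0 ≤ x ≤ a: ∫sin²(nπx/a) dx = a/2, ∫x·sin²(nπx/a) dx = a²/4, ∫x²·sin²(nπx/a) dx = a³·(1/6 − 1/(4n²π²)); higher powers xᵏ the same way, integrating xᵏ·cos(2nπx/a) by parts.
State is unnormalized: ∫|u|² dx = 2.8350, and ∫u*·x²·u dx = 30.196, so ⟨x²⟩ = 30.196 / 2.8350.
⟨x²⟩ = 10.651.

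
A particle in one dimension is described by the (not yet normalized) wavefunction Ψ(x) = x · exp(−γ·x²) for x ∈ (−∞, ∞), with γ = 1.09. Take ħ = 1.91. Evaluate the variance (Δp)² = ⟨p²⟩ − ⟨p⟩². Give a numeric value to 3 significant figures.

11.9

Compute ⟨p⟩ and ⟨p²⟩ separately; (Δp)² = ⟨p²⟩ − ⟨p⟩².
Expand each integrand as polynomial × e^(−2γx²) and use ∫x^(2j)·e^(−2γx²) dx = (2j−1)!!/(4γ)^j · √(π/(2γ)), odd powers → 0; here √(π/(2γ)) = 1.2005. Differentiate with the product rule, d/dx e^(−γx²) = −2γx·e^(−γx²).
Normalization: ∫|Ψ|² dx = 0.27533.
⟨p⟩ = 0.0000 and ⟨p²⟩ = 11.929.
(Δp)² = 11.929 − (0.0000)² = 11.929.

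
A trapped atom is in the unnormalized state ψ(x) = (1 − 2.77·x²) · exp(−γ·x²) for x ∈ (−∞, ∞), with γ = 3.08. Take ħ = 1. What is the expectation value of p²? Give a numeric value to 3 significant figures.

p² ψ = −ħ² d²ψ/dx²; ⟨p²⟩ = −ħ² ∫ ψ*·ψ'' dx / ∫|ψ|² dx.
Expand each integrand as polynomial × e^(−2γx²) and use ∫x^(2j)·e^(−2γx²) dx = (2j−1)!!/(4γ)^j · √(π/(2γ)), odd powers → 0; here √(π/(2γ)) = 0.71414. Differentiate with the product rule, d/dx e^(−γx²) = −2γx·e^(−γx²).
State is unnormalized: ∫|ψ|² dx = 0.50131, and ∫ψ*·(−ħ² ψ'') dx = 3.9670, so ⟨p²⟩ = 3.9670 / 0.50131.
⟨p²⟩ = 7.9132.

7.91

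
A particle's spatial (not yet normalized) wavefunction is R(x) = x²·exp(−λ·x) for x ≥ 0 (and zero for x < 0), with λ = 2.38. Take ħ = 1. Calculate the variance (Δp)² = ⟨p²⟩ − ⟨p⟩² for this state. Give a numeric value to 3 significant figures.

Compute ⟨p⟩ and ⟨p²⟩ separately; (Δp)² = ⟨p²⟩ − ⟨p⟩².
Differentiate x²·exp(−λ·x) with the product rule; every integrand then reduces to terms xʲ·e^(−2λx) on [0, ∞), with ∫₀^∞ xʲ·e^(−2λx) dx = j!/(2λ)^(j+1).
Normalization: ∫|R|² dx = 0.0098215.
⟨p⟩ = 0.0000 and ⟨p²⟩ = 1.8881.
(Δp)² = 1.8881 − (0.0000)² = 1.8881.

1.89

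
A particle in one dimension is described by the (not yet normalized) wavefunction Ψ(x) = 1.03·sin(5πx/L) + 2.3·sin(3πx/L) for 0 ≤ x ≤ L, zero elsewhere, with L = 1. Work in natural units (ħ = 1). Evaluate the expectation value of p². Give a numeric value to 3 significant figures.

115.

p² Ψ = −ħ² d²Ψ/dx²; ⟨p²⟩ = −ħ² ∫ Ψ*·Ψ'' dx / ∫|Ψ|² dx.
d²/dx² sin(jπx/L) = −(jπ/L)²·sin(jπx/L); on 0 ≤ x ≤ L, ∫sin²(jπx/L) dx = L/2 and ∫sin(jπx/L)·sin(lπx/L) dx = 0 for j ≠ l, so only diagonal terms survive in ∫|Ψ|² and ∫Ψ·Ψ″; ∫Ψ·Ψ′ dx = [Ψ²/2] between the walls = 0.
State is unnormalized: ∫|Ψ|² dx = 3.1755, and ∫Ψ*·(−ħ² Ψ'') dx = 365.83, so ⟨p²⟩ = 365.83 / 3.1755.
⟨p²⟩ = 115.21.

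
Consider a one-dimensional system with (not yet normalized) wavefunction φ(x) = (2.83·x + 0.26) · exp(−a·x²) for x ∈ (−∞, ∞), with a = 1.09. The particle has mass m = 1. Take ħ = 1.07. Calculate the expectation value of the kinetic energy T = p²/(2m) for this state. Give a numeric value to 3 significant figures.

1.83

T = −(ħ²/2m) d²/dx², so ⟨T⟩ = −(ħ²/2m) ∫ φ*·φ'' dx / ∫|φ|² dx; with m = 1.
Expand each integrand as polynomial × e^(−2ax²) and use ∫x^(2j)·e^(−2ax²) dx = (2j−1)!!/(4a)^j · √(π/(2a)), odd powers → 0; here √(π/(2a)) = 1.2005. Differentiate with the product rule, d/dx e^(−ax²) = −2ax·e^(−ax²).
State is unnormalized: ∫|φ|² dx = 2.2863, and ∫φ*·(−ħ²/2m · φ'') dx = 4.1784, so ⟨T⟩ = 4.1784 / 2.2863.
⟨T⟩ = 1.8276.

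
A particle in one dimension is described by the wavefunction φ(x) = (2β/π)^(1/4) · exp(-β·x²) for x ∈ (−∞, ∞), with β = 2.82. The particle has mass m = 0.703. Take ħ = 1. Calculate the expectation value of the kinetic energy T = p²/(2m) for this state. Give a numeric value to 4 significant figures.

T = −(ħ²/2m) d²/dx², so ⟨T⟩ = −(ħ²/2m) ∫ φ*·φ'' dx; with m = 0.703.
Gaussian moments: ∫x^(2j)·e^(−2βx²) dx = (2j−1)!!/(4β)^j · √(π/(2β)), odd powers integrate to 0; here √(π/(2β)) = 0.74634. Derivatives: d/dx e^(−βx²) = −2βx·e^(−βx²), d²/dx² e^(−βx²) = (4β²x² − 2β)·e^(−βx²).
⟨T⟩ = 2.0057.

2.006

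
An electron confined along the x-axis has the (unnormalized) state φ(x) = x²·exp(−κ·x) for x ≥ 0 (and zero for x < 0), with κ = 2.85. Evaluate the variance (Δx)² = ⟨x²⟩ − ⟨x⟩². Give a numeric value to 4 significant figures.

0.1539

Compute ⟨x⟩ and ⟨x²⟩ separately, then (Δx)² = ⟨x²⟩ − ⟨x⟩².
Every integrand reduces to terms xʲ·e^(−2κx) on [0, ∞); use ∫₀^∞ xʲ·e^(−2κx) dx = j!/(2κ)^(j+1).
Normalization: ∫|φ|² dx = 0.0039888.
⟨x⟩ = 0.87719 and ⟨x²⟩ = 0.92336.
(Δx)² = 0.92336 − (0.87719)² = 0.15389.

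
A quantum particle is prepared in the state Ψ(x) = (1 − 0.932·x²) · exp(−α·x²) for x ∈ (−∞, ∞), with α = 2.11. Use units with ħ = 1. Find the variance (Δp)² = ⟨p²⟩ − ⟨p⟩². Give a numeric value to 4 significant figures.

Compute ⟨p⟩ and ⟨p²⟩ separately; (Δp)² = ⟨p²⟩ − ⟨p⟩².
Expand each integrand as polynomial × e^(−2αx²) and use ∫x^(2j)·e^(−2αx²) dx = (2j−1)!!/(4α)^j · √(π/(2α)), odd powers → 0; here √(π/(2α)) = 0.86282. Differentiate with the product rule, d/dx e^(−αx²) = −2αx·e^(−αx²).
Normalization: ∫|Ψ|² dx = 0.70382.
⟨p⟩ = 0.0000 and ⟨p²⟩ = 3.3787.
(Δp)² = 3.3787 − (0.0000)² = 3.3787.

3.379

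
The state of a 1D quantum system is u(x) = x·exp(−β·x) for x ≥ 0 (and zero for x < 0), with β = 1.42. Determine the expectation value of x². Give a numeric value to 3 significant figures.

1.49

⟨x²⟩ = ∫ x²·|u|² dx / ∫|u|² dx (integrals over the domain).
Every integrand reduces to terms xʲ·e^(−2βx) on [0, ∞); use ∫₀^∞ xʲ·e^(−2βx) dx = j!/(2β)^(j+1).
State is unnormalized: ∫|u|² dx = 0.087312, and ∫u*·x²·u dx = 0.12990, so ⟨x²⟩ = 0.12990 / 0.087312.
⟨x²⟩ = 1.4878.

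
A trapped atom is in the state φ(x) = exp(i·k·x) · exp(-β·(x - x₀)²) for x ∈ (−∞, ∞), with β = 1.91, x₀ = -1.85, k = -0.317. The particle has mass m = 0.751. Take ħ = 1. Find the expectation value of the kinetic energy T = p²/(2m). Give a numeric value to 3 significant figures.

1.34

T = −(ħ²/2m) d²/dx², so ⟨T⟩ = −(ħ²/2m) ∫ φ*·φ'' dx / ∫|φ|² dx; with m = 0.751.
Gaussian moments (u = x − x₀): ∫u^(2j)·e^(−2βu²) du = (2j−1)!!/(4β)^j · √(π/(2β)), odd powers integrate to 0; here √(π/(2β)) = 0.90687. Derivatives: φ′ = (ik − 2βu)·φ, φ″ = ((ik − 2βu)² − 2β)·φ; the odd-in-u pieces drop out.
State is unnormalized: ∫|φ|² dx = 0.90687, and ∫φ*·(−ħ²/2m · φ'') dx = 1.2139, so ⟨T⟩ = 1.2139 / 0.90687.
⟨T⟩ = 1.3385.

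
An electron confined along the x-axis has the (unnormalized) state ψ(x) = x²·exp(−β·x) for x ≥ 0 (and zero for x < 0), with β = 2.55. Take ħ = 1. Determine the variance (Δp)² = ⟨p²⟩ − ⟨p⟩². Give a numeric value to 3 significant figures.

2.17

Compute ⟨p⟩ and ⟨p²⟩ separately; (Δp)² = ⟨p²⟩ − ⟨p⟩².
Differentiate x²·exp(−β·x) with the product rule; every integrand then reduces to terms xʲ·e^(−2βx) on [0, ∞), with ∫₀^∞ xʲ·e^(−2βx) dx = j!/(2β)^(j+1).
Normalization: ∫|ψ|² dx = 0.0069560.
⟨p⟩ = 0.0000 and ⟨p²⟩ = 2.1675.
(Δp)² = 2.1675 − (0.0000)² = 2.1675.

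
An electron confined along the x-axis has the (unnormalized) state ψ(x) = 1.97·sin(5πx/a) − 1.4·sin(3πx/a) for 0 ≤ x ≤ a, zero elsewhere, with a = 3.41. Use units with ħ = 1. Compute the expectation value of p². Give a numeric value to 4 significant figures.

p² ψ = −ħ² d²ψ/dx²; ⟨p²⟩ = −ħ² ∫ ψ*·ψ'' dx / ∫|ψ|² dx.
d²/dx² sin(jπx/a) = −(jπ/a)²·sin(jπx/a); on 0 ≤ x ≤ a, ∫sin²(jπx/a) dx = a/2 and ∫sin(jπx/a)·sin(lπx/a) dx = 0 for j ≠ l, so only diagonal terms survive in ∫|ψ|² and ∫ψ·ψ″; ∫ψ·ψ′ dx = [ψ²/2] between the walls = 0.
State is unnormalized: ∫|ψ|² dx = 9.9587, and ∫ψ*·(−ħ² ψ'') dx = 165.93, so ⟨p²⟩ = 165.93 / 9.9587.
⟨p²⟩ = 16.662.

16.66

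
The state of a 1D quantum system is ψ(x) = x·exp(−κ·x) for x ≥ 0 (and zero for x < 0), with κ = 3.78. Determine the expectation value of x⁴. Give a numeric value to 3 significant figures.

⟨x⁴⟩ = ∫ x⁴·|ψ|² dx / ∫|ψ|² dx (integrals over the domain).
Every integrand reduces to terms xʲ·e^(−2κx) on [0, ∞); use ∫₀^∞ xʲ·e^(−2κx) dx = j!/(2κ)^(j+1).
State is unnormalized: ∫|ψ|² dx = 0.0046288, and ∫ψ*·x⁴·ψ dx = 0.00051013, so ⟨x⁴⟩ = 0.00051013 / 0.0046288.
⟨x⁴⟩ = 0.11021.

0.110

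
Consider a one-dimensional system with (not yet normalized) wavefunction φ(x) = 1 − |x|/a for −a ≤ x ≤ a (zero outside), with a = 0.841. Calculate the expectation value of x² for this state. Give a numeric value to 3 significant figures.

⟨x²⟩ = ∫ x²·|φ|² dx / ∫|φ|² dx (integrals over the domain).
φ is even, so ∫ over [−a, a] = 2∫₀ᵃ with φ = 1 − x/a there: ∫₀ᵃ (1 − x/a)² dx = a/3, ∫₀ᵃ x²(1 − x/a)² dx = a³/30, ∫₀ᵃ x⁴(1 − x/a)² dx = a⁵/105.
State is unnormalized: ∫|φ|² dx = 0.56067, and ∫φ*·x²·φ dx = 0.039655, so ⟨x²⟩ = 0.039655 / 0.56067.
⟨x²⟩ = 0.070728.

0.0707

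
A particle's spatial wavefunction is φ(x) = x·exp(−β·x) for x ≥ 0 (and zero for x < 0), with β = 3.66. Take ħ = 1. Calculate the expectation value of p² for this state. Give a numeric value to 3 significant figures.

13.4

p² φ = −ħ² d²φ/dx²; ⟨p²⟩ = −ħ² ∫ φ*·φ'' dx / ∫|φ|² dx.
Differentiate x·exp(−β·x) with the product rule; every integrand then reduces to terms xʲ·e^(−2βx) on [0, ∞), with ∫₀^∞ xʲ·e^(−2βx) dx = j!/(2β)^(j+1).
State is unnormalized: ∫|φ|² dx = 0.0050991, and ∫φ*·(−ħ² φ'') dx = 0.068306, so ⟨p²⟩ = 0.068306 / 0.0050991.
⟨p²⟩ = 13.396.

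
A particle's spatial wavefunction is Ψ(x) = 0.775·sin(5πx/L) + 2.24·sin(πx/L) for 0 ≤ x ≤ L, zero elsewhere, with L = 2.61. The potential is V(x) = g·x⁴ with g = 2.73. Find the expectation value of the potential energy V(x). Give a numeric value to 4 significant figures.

⟨V⟩ = ∫ V(x)·|Ψ|² dx / ∫|Ψ|² dx.
On 0 ≤ x ≤ L (j ≠ l): ∫sin²(jπx/L) dx = L/2, ∫sin(jπx/L)·sin(lπx/L) dx = 0; diagonal moments ∫x·sin²(jπx/L) dx = L²/4, ∫x²·sin²(jπx/L) dx = L³·(1/6 − 1/(4j²π²)); cross terms ∫x·sin(jπx/L)·sin(lπx/L) dx = 0 for j + l even and −4jlL²/(π²(j² − l²)²) for j + l odd, ∫x²·sin(jπx/L)·sin(lπx/L) dx = (−1)^(j+l)·4jlL³/(π²(j² − l²)²); higher powers the same way via product-to-sum and parts.
State is unnormalized: ∫|Ψ|² dx = 7.3318, and ∫Ψ*·V(x)·Ψ dx = 121.72, so ⟨V⟩ = 121.72 / 7.3318.
⟨V⟩ = 16.602.

16.60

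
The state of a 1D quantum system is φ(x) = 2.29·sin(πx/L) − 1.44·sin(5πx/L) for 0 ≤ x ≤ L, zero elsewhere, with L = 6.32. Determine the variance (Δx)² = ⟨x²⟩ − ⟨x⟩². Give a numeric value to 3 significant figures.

1.60

Compute ⟨x⟩ and ⟨x²⟩ separately, then (Δx)² = ⟨x²⟩ − ⟨x⟩².
On 0 ≤ x ≤ L (j ≠ l): ∫sin²(jπx/L) dx = L/2, ∫sin(jπx/L)·sin(lπx/L) dx = 0; diagonal moments ∫x·sin²(jπx/L) dx = L²/4, ∫x²·sin²(jπx/L) dx = L³·(1/6 − 1/(4j²π²)); cross terms ∫x·sin(jπx/L)·sin(lπx/L) dx = 0 for j + l even and −4jlL²/(π²(j² − l²)²) for j + l odd, ∫x²·sin(jπx/L)·sin(lπx/L) dx = (−1)^(j+l)·4jlL³/(π²(j² − l²)²); higher powers the same way via product-to-sum and parts.
Normalization: ∫|φ|² dx = 23.124.
⟨x⟩ = 3.1600 and ⟨x²⟩ = 11.588.
(Δx)² = 11.588 − (3.1600)² = 1.6022.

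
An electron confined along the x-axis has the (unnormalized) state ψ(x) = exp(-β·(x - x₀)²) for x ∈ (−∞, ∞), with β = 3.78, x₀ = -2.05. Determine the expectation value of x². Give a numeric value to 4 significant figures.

4.269

⟨x²⟩ = ∫ x²·|ψ|² dx / ∫|ψ|² dx (integrals over the domain).
Gaussian moments (u = x − x₀): ∫u^(2j)·e^(−2βu²) du = (2j−1)!!/(4β)^j · √(π/(2β)), odd powers integrate to 0; here √(π/(2β)) = 0.64464.
State is unnormalized: ∫|ψ|² dx = 0.64464, and ∫ψ*·x²·ψ dx = 2.7517, so ⟨x²⟩ = 2.7517 / 0.64464.
⟨x²⟩ = 4.2686.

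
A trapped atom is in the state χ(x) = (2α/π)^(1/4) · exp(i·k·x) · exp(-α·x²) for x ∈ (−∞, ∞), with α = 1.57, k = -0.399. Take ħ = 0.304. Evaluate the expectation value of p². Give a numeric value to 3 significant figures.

p² χ = −ħ² d²χ/dx²; ⟨p²⟩ = −ħ² ∫ χ*·χ'' dx.
Gaussian moments: ∫x^(2j)·e^(−2αx²) dx = (2j−1)!!/(4α)^j · √(π/(2α)), odd powers integrate to 0; here √(π/(2α)) = 1.0003. Derivatives: χ′ = (ik − 2αx)·χ, χ″ = ((ik − 2αx)² − 2α)·χ; the odd-in-x pieces drop out.
⟨p²⟩ = 0.15981.

0.160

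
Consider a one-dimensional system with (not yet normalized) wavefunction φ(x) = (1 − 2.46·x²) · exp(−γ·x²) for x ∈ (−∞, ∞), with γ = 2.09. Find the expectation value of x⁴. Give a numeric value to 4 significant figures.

0.06958

⟨x⁴⟩ = ∫ x⁴·|φ|² dx / ∫|φ|² dx (integrals over the domain).
Expand each integrand as polynomial × e^(−2γx²) and use ∫x^(2j)·e^(−2γx²) dx = (2j−1)!!/(4γ)^j · √(π/(2γ)), odd powers → 0; here √(π/(2γ)) = 0.86694.
State is unnormalized: ∫|φ|² dx = 0.58193, and ∫φ*·x⁴·φ dx = 0.040488, so ⟨x⁴⟩ = 0.040488 / 0.58193.
⟨x⁴⟩ = 0.069575.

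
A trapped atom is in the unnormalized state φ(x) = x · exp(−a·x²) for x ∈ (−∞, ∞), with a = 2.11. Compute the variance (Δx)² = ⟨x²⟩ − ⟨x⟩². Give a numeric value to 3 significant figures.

0.355

Compute ⟨x⟩ and ⟨x²⟩ separately, then (Δx)² = ⟨x²⟩ − ⟨x⟩².
Expand each integrand as polynomial × e^(−2ax²) and use ∫x^(2j)·e^(−2ax²) dx = (2j−1)!!/(4a)^j · √(π/(2a)), odd powers → 0; here √(π/(2a)) = 0.86282.
Normalization: ∫|φ|² dx = 0.10223.
⟨x⟩ = 0.0000 and ⟨x²⟩ = 0.35545.
(Δx)² = 0.35545 − (0.0000)² = 0.35545.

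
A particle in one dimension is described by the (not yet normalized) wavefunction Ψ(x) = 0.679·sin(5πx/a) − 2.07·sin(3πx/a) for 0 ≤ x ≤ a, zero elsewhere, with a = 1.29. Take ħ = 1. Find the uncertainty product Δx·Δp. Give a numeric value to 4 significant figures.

Δx = √(⟨x²⟩−⟨x⟩²), Δp = √(⟨p²⟩−⟨p⟩²).
On 0 ≤ x ≤ a (j ≠ l): ∫sin²(jπx/a) dx = a/2, ∫sin(jπx/a)·sin(lπx/a) dx = 0; diagonal moments ∫x·sin²(jπx/a) dx = a²/4, ∫x²·sin²(jπx/a) dx = a³·(1/6 − 1/(4j²π²)); cross terms ∫x·sin(jπx/a)·sin(lπx/a) dx = 0 for j + l even and −4jla²/(π²(j² − l²)²) for j + l odd, ∫x²·sin(jπx/a)·sin(lπx/a) dx = (−1)^(j+l)·4jla³/(π²(j² − l²)²); higher powers the same way via product-to-sum and parts. d²/dx² sin(jπx/a) = −(jπ/a)²·sin(jπx/a); on 0 ≤ x ≤ a, ∫sin²(jπx/a) dx = a/2 and ∫sin(jπx/a)·sin(lπx/a) dx = 0 for j ≠ l, so only diagonal terms survive in ∫|Ψ|² and ∫Ψ·Ψ″; ∫Ψ·Ψ′ dx = [Ψ²/2] between the walls = 0.
Normalization: ∫|Ψ|² dx = 3.0611.
⟨x⟩ = 0.64500, ⟨x²⟩ = 0.49910 ⇒ Δx = 0.28823.
⟨p⟩ = 0.0000, ⟨p²⟩ = 62.597 ⇒ Δp = 7.9118.
Δx·Δp = 2.2804.

2.280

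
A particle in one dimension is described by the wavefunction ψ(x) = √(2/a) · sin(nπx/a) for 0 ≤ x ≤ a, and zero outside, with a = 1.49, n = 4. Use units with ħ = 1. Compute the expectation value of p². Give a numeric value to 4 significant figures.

71.13

p² ψ = −ħ² d²ψ/dx²; ⟨p²⟩ = −ħ² ∫ ψ*·ψ'' dx.
d/dx sin(nπx/a) = (nπ/a)·cos(nπx/a) and d²/dx² sin(nπx/a) = −(nπ/a)²·sin(nπx/a); on 0 ≤ x ≤ a, ∫sin²(nπx/a) dx = a/2 and ∫sin(nπx/a)·cos(nπx/a) dx = 0.
⟨p²⟩ = 71.129.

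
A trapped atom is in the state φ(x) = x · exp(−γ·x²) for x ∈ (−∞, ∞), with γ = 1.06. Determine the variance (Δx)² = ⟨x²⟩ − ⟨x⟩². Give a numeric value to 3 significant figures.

Compute ⟨x⟩ and ⟨x²⟩ separately, then (Δx)² = ⟨x²⟩ − ⟨x⟩².
Expand each integrand as polynomial × e^(−2γx²) and use ∫x^(2j)·e^(−2γx²) dx = (2j−1)!!/(4γ)^j · √(π/(2γ)), odd powers → 0; here √(π/(2γ)) = 1.2173.
Normalization: ∫|φ|² dx = 0.28711.
⟨x⟩ = 0.0000 and ⟨x²⟩ = 0.70755.
(Δx)² = 0.70755 − (0.0000)² = 0.70755.

0.708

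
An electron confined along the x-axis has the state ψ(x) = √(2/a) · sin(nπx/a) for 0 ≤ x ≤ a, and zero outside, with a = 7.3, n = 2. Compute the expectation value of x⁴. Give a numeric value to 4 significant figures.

498.8

⟨x⁴⟩ = ∫ x⁴·|ψ|² dx (integrals over the domain).
With sin²θ = (1 − cos2θ)/2 on 0 ≤ x ≤ a: ∫sin²(nπx/a) dx = a/2, ∫x·sin²(nπx/a) dx = a²/4, ∫x²·sin²(nπx/a) dx = a³·(1/6 − 1/(4n²π²)); higher powers xᵏ the same way, integrating xᵏ·cos(2nπx/a) by parts.
⟨x⁴⟩ = 498.76.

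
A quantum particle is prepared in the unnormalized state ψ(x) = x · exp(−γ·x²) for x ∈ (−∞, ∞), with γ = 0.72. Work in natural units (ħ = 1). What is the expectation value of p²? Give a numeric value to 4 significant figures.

2.160

p² ψ = −ħ² d²ψ/dx²; ⟨p²⟩ = −ħ² ∫ ψ*·ψ'' dx / ∫|ψ|² dx.
Expand each integrand as polynomial × e^(−2γx²) and use ∫x^(2j)·e^(−2γx²) dx = (2j−1)!!/(4γ)^j · √(π/(2γ)), odd powers → 0; here √(π/(2γ)) = 1.4770. Differentiate with the product rule, d/dx e^(−γx²) = −2γx·e^(−γx²).
State is unnormalized: ∫|ψ|² dx = 0.51286, and ∫ψ*·(−ħ² ψ'') dx = 1.1078, so ⟨p²⟩ = 1.1078 / 0.51286.
⟨p²⟩ = 2.1600.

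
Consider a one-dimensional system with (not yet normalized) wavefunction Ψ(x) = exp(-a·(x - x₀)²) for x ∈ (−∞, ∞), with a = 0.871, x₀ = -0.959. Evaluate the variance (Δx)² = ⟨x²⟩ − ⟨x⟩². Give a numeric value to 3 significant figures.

0.287

Compute ⟨x⟩ and ⟨x²⟩ separately, then (Δx)² = ⟨x²⟩ − ⟨x⟩².
Gaussian moments (u = x − x₀): ∫u^(2j)·e^(−2au²) du = (2j−1)!!/(4a)^j · √(π/(2a)), odd powers integrate to 0; here √(π/(2a)) = 1.3429.
Normalization: ∫|Ψ|² dx = 1.3429.
⟨x⟩ = -0.95900 and ⟨x²⟩ = 1.2067.
(Δx)² = 1.2067 − (-0.95900)² = 0.28703.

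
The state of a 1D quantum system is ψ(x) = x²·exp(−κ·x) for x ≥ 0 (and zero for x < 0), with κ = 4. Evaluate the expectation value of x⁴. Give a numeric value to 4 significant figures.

⟨x⁴⟩ = ∫ x⁴·|ψ|² dx / ∫|ψ|² dx (integrals over the domain).
Every integrand reduces to terms xʲ·e^(−2κx) on [0, ∞); use ∫₀^∞ xʲ·e^(−2κx) dx = j!/(2κ)^(j+1).
State is unnormalized: ∫|ψ|² dx = 0.00073242, and ∫ψ*·x⁴·ψ dx = 0.00030041, so ⟨x⁴⟩ = 0.00030041 / 0.00073242.
⟨x⁴⟩ = 0.41016.

0.4102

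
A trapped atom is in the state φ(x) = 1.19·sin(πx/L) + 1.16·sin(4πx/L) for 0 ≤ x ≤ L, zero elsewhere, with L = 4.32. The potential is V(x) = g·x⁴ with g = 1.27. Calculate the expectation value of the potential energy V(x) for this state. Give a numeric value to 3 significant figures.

⟨V⟩ = ∫ V(x)·|φ|² dx / ∫|φ|² dx.
On 0 ≤ x ≤ L (j ≠ l): ∫sin²(jπx/L) dx = L/2, ∫sin(jπx/L)·sin(lπx/L) dx = 0; diagonal moments ∫x·sin²(jπx/L) dx = L²/4, ∫x²·sin²(jπx/L) dx = L³·(1/6 − 1/(4j²π²)); cross terms ∫x·sin(jπx/L)·sin(lπx/L) dx = 0 for j + l even and −4jlL²/(π²(j² − l²)²) for j + l odd, ∫x²·sin(jπx/L)·sin(lπx/L) dx = (−1)^(j+l)·4jlL³/(π²(j² − l²)²); higher powers the same way via product-to-sum and parts.
State is unnormalized: ∫|φ|² dx = 5.9653, and ∫φ*·V(x)·φ dx = 334.36, so ⟨V⟩ = 334.36 / 5.9653.
⟨V⟩ = 56.052.

56.1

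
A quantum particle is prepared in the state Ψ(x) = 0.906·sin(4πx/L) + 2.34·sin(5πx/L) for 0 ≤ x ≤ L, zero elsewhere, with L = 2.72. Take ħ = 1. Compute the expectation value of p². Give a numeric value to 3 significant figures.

31.8

p² Ψ = −ħ² d²Ψ/dx²; ⟨p²⟩ = −ħ² ∫ Ψ*·Ψ'' dx / ∫|Ψ|² dx.
d²/dx² sin(jπx/L) = −(jπ/L)²·sin(jπx/L); on 0 ≤ x ≤ L, ∫sin²(jπx/L) dx = L/2 and ∫sin(jπx/L)·sin(lπx/L) dx = 0 for j ≠ l, so only diagonal terms survive in ∫|Ψ|² and ∫Ψ·Ψ″; ∫Ψ·Ψ′ dx = [Ψ²/2] between the walls = 0.
State is unnormalized: ∫|Ψ|² dx = 8.5632, and ∫Ψ*·(−ħ² Ψ'') dx = 272.18, so ⟨p²⟩ = 272.18 / 8.5632.
⟨p²⟩ = 31.785.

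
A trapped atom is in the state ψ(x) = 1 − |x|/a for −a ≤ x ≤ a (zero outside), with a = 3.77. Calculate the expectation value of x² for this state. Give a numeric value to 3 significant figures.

⟨x²⟩ = ∫ x²·|ψ|² dx / ∫|ψ|² dx (integrals over the domain).
ψ is even, so ∫ over [−a, a] = 2∫₀ᵃ with ψ = 1 − x/a there: ∫₀ᵃ (1 − x/a)² dx = a/3, ∫₀ᵃ x²(1 − x/a)² dx = a³/30, ∫₀ᵃ x⁴(1 − x/a)² dx = a⁵/105.
State is unnormalized: ∫|ψ|² dx = 2.5133, and ∫ψ*·x²·ψ dx = 3.5722, so ⟨x²⟩ = 3.5722 / 2.5133.
⟨x²⟩ = 1.4213.

1.42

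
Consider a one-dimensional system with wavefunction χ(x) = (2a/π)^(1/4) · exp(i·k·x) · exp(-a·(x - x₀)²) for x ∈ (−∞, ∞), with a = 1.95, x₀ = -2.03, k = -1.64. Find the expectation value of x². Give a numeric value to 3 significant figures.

4.25

⟨x²⟩ = ∫ x²·|χ|² dx (integrals over the domain).
Gaussian moments (u = x − x₀): ∫u^(2j)·e^(−2au²) du = (2j−1)!!/(4a)^j · √(π/(2a)), odd powers integrate to 0; here √(π/(2a)) = 0.89752.
⟨x²⟩ = 4.2491.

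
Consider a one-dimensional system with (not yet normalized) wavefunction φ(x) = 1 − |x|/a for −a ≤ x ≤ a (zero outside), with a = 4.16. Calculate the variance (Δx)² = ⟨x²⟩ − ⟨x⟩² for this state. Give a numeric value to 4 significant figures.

1.731

Compute ⟨x⟩ and ⟨x²⟩ separately, then (Δx)² = ⟨x²⟩ − ⟨x⟩².
φ is even, so ∫ over [−a, a] = 2∫₀ᵃ with φ = 1 − x/a there: ∫₀ᵃ (1 − x/a)² dx = a/3, ∫₀ᵃ x²(1 − x/a)² dx = a³/30, ∫₀ᵃ x⁴(1 − x/a)² dx = a⁵/105.
Normalization: ∫|φ|² dx = 2.7733.
⟨x⟩ = 0.0000 and ⟨x²⟩ = 1.7306.
(Δx)² = 1.7306 − (0.0000)² = 1.7306.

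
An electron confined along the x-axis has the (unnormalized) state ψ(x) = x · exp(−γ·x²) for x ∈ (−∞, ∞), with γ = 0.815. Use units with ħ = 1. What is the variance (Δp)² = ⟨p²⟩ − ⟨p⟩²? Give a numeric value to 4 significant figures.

2.445

Compute ⟨p⟩ and ⟨p²⟩ separately; (Δp)² = ⟨p²⟩ − ⟨p⟩².
Expand each integrand as polynomial × e^(−2γx²) and use ∫x^(2j)·e^(−2γx²) dx = (2j−1)!!/(4γ)^j · √(π/(2γ)), odd powers → 0; here √(π/(2γ)) = 1.3883. Differentiate with the product rule, d/dx e^(−γx²) = −2γx·e^(−γx²).
Normalization: ∫|ψ|² dx = 0.42586.
⟨p⟩ = 0.0000 and ⟨p²⟩ = 2.4450.
(Δp)² = 2.4450 − (0.0000)² = 2.4450.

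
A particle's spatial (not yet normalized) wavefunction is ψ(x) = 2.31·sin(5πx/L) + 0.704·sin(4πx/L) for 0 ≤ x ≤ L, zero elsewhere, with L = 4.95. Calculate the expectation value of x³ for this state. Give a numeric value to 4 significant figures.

⟨x³⟩ = ∫ x³·|ψ|² dx / ∫|ψ|² dx (integrals over the domain).
On 0 ≤ x ≤ L (j ≠ l): ∫sin²(jπx/L) dx = L/2, ∫sin(jπx/L)·sin(lπx/L) dx = 0; diagonal moments ∫x·sin²(jπx/L) dx = L²/4, ∫x²·sin²(jπx/L) dx = L³·(1/6 − 1/(4j²π²)); cross terms ∫x·sin(jπx/L)·sin(lπx/L) dx = 0 for j + l even and −4jlL²/(π²(j² − l²)²) for j + l odd, ∫x²·sin(jπx/L)·sin(lπx/L) dx = (−1)^(j+l)·4jlL³/(π²(j² − l²)²); higher powers the same way via product-to-sum and parts.
State is unnormalized: ∫|ψ|² dx = 14.433, and ∫ψ*·x³·ψ dx = 259.22, so ⟨x³⟩ = 259.22 / 14.433.
⟨x³⟩ = 17.960.

17.96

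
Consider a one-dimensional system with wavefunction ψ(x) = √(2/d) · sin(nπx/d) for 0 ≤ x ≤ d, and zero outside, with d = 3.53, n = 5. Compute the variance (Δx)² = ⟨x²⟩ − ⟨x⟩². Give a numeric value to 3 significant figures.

Compute ⟨x⟩ and ⟨x²⟩ separately, then (Δx)² = ⟨x²⟩ − ⟨x⟩².
With sin²θ = (1 − cos2θ)/2 on 0 ≤ x ≤ d: ∫sin²(nπx/d) dx = d/2, ∫x·sin²(nπx/d) dx = d²/4, ∫x²·sin²(nπx/d) dx = d³·(1/6 − 1/(4n²π²)); higher powers xᵏ the same way, integrating xᵏ·cos(2nπx/d) by parts.
⟨x⟩ = 1.7650 and ⟨x²⟩ = 4.1284.
(Δx)² = 4.1284 − (1.7650)² = 1.0132.

1.01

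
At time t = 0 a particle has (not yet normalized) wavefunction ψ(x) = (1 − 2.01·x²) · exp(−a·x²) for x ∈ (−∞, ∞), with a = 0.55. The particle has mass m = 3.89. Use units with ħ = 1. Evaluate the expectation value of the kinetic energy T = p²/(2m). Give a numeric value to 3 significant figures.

T = −(ħ²/2m) d²/dx², so ⟨T⟩ = −(ħ²/2m) ∫ ψ*·ψ'' dx / ∫|ψ|² dx; with m = 3.89.
Expand each integrand as polynomial × e^(−2ax²) and use ∫x^(2j)·e^(−2ax²) dx = (2j−1)!!/(4a)^j · √(π/(2a)), odd powers → 0; here √(π/(2a)) = 1.6900. Differentiate with the product rule, d/dx e^(−ax²) = −2ax·e^(−ax²).
State is unnormalized: ∫|ψ|² dx = 2.8339, and ∫ψ*·(−ħ²/2m · ψ'') dx = 1.0359, so ⟨T⟩ = 1.0359 / 2.8339.
⟨T⟩ = 0.36552.

0.366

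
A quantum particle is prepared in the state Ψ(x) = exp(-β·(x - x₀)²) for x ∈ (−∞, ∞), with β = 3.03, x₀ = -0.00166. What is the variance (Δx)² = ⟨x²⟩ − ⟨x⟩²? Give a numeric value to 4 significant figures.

Compute ⟨x⟩ and ⟨x²⟩ separately, then (Δx)² = ⟨x²⟩ − ⟨x⟩².
Gaussian moments (u = x − x₀): ∫u^(2j)·e^(−2βu²) du = (2j−1)!!/(4β)^j · √(π/(2β)), odd powers integrate to 0; here √(π/(2β)) = 0.72001.
Normalization: ∫|Ψ|² dx = 0.72001.
⟨x⟩ = -0.0016600 and ⟨x²⟩ = 0.082511.
(Δx)² = 0.082511 − (-0.0016600)² = 0.082508.

0.08251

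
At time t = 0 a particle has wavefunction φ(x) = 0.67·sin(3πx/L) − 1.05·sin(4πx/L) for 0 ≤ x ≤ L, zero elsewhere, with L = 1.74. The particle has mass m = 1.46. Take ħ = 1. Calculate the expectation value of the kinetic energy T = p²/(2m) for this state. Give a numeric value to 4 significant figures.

T = −(ħ²/2m) d²/dx², so ⟨T⟩ = −(ħ²/2m) ∫ φ*·φ'' dx / ∫|φ|² dx; with m = 1.46.
d²/dx² sin(jπx/L) = −(jπ/L)²·sin(jπx/L); on 0 ≤ x ≤ L, ∫sin²(jπx/L) dx = L/2 and ∫sin(jπx/L)·sin(lπx/L) dx = 0 for j ≠ l, so only diagonal terms survive in ∫|φ|² and ∫φ·φ″; ∫φ·φ′ dx = [φ²/2] between the walls = 0.
State is unnormalized: ∫|φ|² dx = 1.3497, and ∫φ*·(−ħ²/2m · φ'') dx = 21.057, so ⟨T⟩ = 21.057 / 1.3497.
⟨T⟩ = 15.601.

15.60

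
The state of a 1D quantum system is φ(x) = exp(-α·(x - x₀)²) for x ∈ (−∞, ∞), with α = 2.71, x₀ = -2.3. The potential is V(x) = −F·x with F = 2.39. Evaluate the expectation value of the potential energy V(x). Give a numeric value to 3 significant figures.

5.50

⟨V⟩ = ∫ V(x)·|φ|² dx / ∫|φ|² dx.
Gaussian moments (u = x − x₀): ∫u^(2j)·e^(−2αu²) du = (2j−1)!!/(4α)^j · √(π/(2α)), odd powers integrate to 0; here √(π/(2α)) = 0.76133.
State is unnormalized: ∫|φ|² dx = 0.76133, and ∫φ*·V(x)·φ dx = 4.1851, so ⟨V⟩ = 4.1851 / 0.76133.
⟨V⟩ = 5.4970.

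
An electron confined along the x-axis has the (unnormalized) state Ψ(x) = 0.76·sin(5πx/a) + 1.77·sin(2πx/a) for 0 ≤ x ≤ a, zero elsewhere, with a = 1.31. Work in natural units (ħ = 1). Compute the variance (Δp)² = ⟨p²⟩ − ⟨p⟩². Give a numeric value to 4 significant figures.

Compute ⟨p⟩ and ⟨p²⟩ separately; (Δp)² = ⟨p²⟩ − ⟨p⟩².
d²/dx² sin(jπx/a) = −(jπ/a)²·sin(jπx/a); on 0 ≤ x ≤ a, ∫sin²(jπx/a) dx = a/2 and ∫sin(jπx/a)·sin(lπx/a) dx = 0 for j ≠ l, so only diagonal terms survive in ∫|Ψ|² and ∫Ψ·Ψ″; ∫Ψ·Ψ′ dx = [Ψ²/2] between the walls = 0.
Normalization: ∫|Ψ|² dx = 2.4304.
⟨p⟩ = 0.0000 and ⟨p²⟩ = 41.805.
(Δp)² = 41.805 − (0.0000)² = 41.805.

41.81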